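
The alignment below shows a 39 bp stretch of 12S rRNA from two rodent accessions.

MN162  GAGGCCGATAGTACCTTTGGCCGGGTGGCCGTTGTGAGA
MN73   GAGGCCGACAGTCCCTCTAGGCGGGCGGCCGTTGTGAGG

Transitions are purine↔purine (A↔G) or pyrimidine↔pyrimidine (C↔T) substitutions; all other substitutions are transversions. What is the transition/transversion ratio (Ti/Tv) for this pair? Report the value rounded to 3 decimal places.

Differing sites — 9:T/C (Ti); 13:A/C (Tv); 17:T/C (Ti); 19:G/A (Ti); 21:C/G (Tv); 26:T/C (Ti); 39:A/G (Ti).
Of the 7 differences, 5 transitions and 2 transversions, so Ti/Tv = 5/2 = 2.500.

2.500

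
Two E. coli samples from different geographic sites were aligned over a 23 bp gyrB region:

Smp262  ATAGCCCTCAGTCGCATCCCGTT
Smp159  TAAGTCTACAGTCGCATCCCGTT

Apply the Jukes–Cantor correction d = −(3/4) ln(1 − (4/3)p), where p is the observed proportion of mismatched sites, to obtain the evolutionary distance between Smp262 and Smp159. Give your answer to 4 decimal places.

0.2567

Differing sites — 1:A/T; 2:T/A; 5:C/T; 7:C/T; 8:T/A.
p = 5/23 = 0.217391.
d = −0.75 · ln(1 − (4/3)·0.217391) = −0.75 · ln(0.710145) = −0.75 · (-0.342286) = 0.2567.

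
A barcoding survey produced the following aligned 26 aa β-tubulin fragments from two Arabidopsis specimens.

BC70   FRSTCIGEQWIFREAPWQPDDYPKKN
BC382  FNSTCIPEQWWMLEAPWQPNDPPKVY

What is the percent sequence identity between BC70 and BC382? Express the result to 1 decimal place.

65.4%

Mismatches occur at site 2 (R→N), site 7 (G→P), site 11 (I→W), site 12 (F→M), site 13 (R→L), site 20 (D→N), site 22 (Y→P), site 25 (K→V), site 26 (N→Y).
17 of the 26 sites match, so the percent identity is 17/26 × 100 = 65.4%.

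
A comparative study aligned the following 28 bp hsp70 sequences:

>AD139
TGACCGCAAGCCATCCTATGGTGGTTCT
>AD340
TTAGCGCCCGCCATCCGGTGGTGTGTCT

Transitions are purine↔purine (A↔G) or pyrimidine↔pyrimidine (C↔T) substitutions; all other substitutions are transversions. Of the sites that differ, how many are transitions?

1

Differing sites — 2:G/T (Tv); 4:C/G (Tv); 8:A/C (Tv); 9:A/C (Tv); 17:T/G (Tv); 18:A/G (Ti); 24:G/T (Tv); 25:T/G (Tv).
Of the 8 differences, 1 transition and 7 transversions, so the answer is 1.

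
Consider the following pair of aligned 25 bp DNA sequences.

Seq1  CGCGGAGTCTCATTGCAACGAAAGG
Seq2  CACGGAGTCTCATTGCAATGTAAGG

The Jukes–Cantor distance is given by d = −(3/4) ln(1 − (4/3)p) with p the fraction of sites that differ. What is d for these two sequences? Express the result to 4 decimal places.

Mismatches occur at site 2 (G↔A), site 19 (C↔T), site 21 (A↔T).
p = 3/25 = 0.120000.
d = −0.75 · ln(1 − (4/3)·0.120000) = −0.75 · ln(0.840000) = −0.75 · (-0.174353) = 0.1308.

0.1308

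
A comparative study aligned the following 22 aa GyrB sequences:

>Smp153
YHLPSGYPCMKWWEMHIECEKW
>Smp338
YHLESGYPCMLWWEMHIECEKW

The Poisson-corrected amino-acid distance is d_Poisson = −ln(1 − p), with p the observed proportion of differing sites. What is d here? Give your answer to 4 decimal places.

0.0953

The sequences differ at positions 4 (P/E), 11 (K/L).
p = 2/22 = 0.090909.
d = −ln(1 − 0.090909) = −ln(0.909091) = 0.0953.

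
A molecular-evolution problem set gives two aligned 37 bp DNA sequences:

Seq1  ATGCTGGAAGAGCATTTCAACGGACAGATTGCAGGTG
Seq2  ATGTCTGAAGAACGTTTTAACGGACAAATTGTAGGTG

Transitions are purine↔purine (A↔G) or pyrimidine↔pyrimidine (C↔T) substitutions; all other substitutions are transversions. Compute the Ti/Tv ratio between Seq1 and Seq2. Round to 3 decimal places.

7.000

The sequences differ at positions 4 (C/T, transition), 5 (T/C, transition), 6 (G/T, transversion), 12 (G/A, transition), 14 (A/G, transition), 18 (C/T, transition), 27 (G/A, transition), 32 (C/T, transition).
Of the 8 differences, 7 transitions and 1 transversion, so Ti/Tv = 7/1 = 7.000.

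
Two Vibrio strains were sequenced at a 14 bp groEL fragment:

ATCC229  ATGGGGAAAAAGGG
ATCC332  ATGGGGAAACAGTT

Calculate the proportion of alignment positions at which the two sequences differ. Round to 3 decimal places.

Mismatches occur at site 10 (A/C), site 13 (G/T), site 14 (G/T).
There are 3 differences over 14 sites, so p = 3/14 = 0.214.

0.214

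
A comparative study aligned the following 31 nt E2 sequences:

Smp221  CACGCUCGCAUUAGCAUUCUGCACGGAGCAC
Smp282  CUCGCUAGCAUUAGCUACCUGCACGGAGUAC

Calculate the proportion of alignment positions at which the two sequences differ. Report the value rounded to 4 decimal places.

Mismatches occur at site 2 (A→U), site 7 (C→A), site 16 (A→U), site 17 (U→A), site 18 (U→C), site 29 (C→U).
There are 6 differences over 31 sites, so p = 6/31 = 0.1935.

0.1935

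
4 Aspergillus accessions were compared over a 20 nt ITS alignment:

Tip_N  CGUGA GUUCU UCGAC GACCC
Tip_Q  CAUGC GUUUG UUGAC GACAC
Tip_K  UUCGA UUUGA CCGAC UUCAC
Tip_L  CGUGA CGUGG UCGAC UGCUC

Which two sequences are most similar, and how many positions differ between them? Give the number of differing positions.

6

Pairwise Hamming distances:
  Tip_N vs Tip_Q: 6
  Tip_N vs Tip_K: 10
  Tip_N vs Tip_L: 7
  Tip_Q vs Tip_K: 11
  Tip_Q vs Tip_L: 9
  Tip_K vs Tip_L: 9
The smallest is 6, between Tip_N and Tip_Q.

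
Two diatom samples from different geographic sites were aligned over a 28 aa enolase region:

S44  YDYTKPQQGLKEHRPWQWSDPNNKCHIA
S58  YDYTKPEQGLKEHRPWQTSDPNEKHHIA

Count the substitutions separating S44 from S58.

The sequences differ at positions 7 (Q/E), 18 (W/T), 23 (N/E), 25 (C/H).
That gives 4 mismatches out of 28 aligned sites, so the Hamming distance is 4.

4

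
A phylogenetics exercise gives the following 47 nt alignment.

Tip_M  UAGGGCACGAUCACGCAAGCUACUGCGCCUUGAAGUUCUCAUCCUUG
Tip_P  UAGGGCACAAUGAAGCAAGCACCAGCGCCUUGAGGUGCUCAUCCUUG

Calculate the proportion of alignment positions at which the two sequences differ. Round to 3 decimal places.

Mismatches occur at site 9 (G/A), site 12 (C/G), site 14 (C/A), site 21 (U/A), site 22 (A/C), site 24 (U/A), site 34 (A/G), site 37 (U/G).
There are 8 differences over 47 sites, so p = 8/47 = 0.170.

0.170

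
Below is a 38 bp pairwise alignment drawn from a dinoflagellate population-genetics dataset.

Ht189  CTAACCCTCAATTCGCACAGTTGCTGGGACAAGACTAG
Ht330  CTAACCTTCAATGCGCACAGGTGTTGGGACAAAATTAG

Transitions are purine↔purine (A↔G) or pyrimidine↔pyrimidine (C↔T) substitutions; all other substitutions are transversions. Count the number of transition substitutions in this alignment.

The sequences differ at positions 7 (C/T, transition), 13 (T/G, transversion), 21 (T/G, transversion), 24 (C/T, transition), 33 (G/A, transition), 35 (C/T, transition).
Of the 6 differences, 4 transitions and 2 transversions, so the answer is 4.

4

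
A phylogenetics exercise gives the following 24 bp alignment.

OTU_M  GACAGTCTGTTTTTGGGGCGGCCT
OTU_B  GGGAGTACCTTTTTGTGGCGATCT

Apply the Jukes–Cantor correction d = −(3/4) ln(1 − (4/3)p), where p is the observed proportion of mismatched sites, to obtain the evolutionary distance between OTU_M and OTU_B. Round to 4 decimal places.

0.4408

Mismatches occur at site 2 (A/G), site 3 (C/G), site 7 (C/A), site 8 (T/C), site 9 (G/C), site 16 (G/T), site 21 (G/A), site 22 (C/T).
p = 8/24 = 0.333333.
d = −0.75 · ln(1 − (4/3)·0.333333) = −0.75 · ln(0.555556) = −0.75 · (-0.587786) = 0.4408.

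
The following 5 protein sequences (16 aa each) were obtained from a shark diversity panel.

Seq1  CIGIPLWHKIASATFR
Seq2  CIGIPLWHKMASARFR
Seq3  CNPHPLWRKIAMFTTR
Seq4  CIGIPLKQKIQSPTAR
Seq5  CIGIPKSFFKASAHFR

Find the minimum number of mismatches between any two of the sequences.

2

Pairwise Hamming distances:
  Seq1 vs Seq2: 2
  Seq1 vs Seq3: 7
  Seq1 vs Seq4: 5
  Seq1 vs Seq5: 6
  Seq2 vs Seq3: 9
  Seq2 vs Seq4: 7
  Seq2 vs Seq5: 6
  Seq3 vs Seq4: 9
  Seq3 vs Seq5: 12
  Seq4 vs Seq5: 9
The smallest is 2, between Seq1 and Seq2.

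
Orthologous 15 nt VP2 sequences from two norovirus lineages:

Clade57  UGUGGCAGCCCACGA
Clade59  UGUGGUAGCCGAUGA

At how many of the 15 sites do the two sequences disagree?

3

The sequences differ at positions 6 (C/U), 11 (C/G), 13 (C/U).
That gives 3 mismatches out of 15 aligned sites, so the Hamming distance is 3.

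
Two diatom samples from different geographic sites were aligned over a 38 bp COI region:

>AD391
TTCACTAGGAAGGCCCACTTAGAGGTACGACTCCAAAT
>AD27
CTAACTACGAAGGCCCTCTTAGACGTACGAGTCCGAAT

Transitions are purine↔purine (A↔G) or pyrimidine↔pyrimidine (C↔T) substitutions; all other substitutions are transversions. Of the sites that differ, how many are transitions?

2

Mismatches occur at site 1 (T/C, transition), site 3 (C/A, transversion), site 8 (G/C, transversion), site 17 (A/T, transversion), site 24 (G/C, transversion), site 31 (C/G, transversion), site 35 (A/G, transition).
Of the 7 differences, 2 transitions and 5 transversions, so the answer is 2.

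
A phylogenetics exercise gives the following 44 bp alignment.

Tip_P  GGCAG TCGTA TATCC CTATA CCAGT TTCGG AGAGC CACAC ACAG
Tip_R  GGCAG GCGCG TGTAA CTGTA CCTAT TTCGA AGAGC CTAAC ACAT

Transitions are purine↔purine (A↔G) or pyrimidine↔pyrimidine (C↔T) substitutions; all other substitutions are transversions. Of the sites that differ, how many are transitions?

Mismatches occur at site 6 (T/G, transversion), site 9 (T/C, transition), site 10 (A/G, transition), site 12 (A/G, transition), site 14 (C/A, transversion), site 15 (C/A, transversion), site 18 (A/G, transition), site 23 (A/T, transversion), site 24 (G/A, transition), site 30 (G/A, transition), site 37 (A/T, transversion), site 38 (C/A, transversion), site 44 (G/T, transversion).
Of the 13 differences, 6 transitions and 7 transversions, so the answer is 6.

6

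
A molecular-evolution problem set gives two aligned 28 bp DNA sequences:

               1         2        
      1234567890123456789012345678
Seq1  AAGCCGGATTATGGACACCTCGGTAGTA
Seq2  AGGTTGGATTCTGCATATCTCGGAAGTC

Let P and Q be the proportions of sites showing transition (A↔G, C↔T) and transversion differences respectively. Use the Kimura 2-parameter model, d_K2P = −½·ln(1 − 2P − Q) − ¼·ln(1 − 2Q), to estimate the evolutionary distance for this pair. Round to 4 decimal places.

0.4307

The sequences differ at positions 2 (A/G, transition), 4 (C/T, transition), 5 (C/T, transition), 11 (A/C, transversion), 14 (G/C, transversion), 16 (C/T, transition), 18 (C/T, transition), 24 (T/A, transversion), 28 (A/C, transversion).
Of the 9 differences, 5 transitions and 4 transversions over 28 sites: P = 5/28 = 0.178571, Q = 4/28 = 0.142857.
d = −0.5·ln(0.500001) − 0.25·ln(0.714286) = −0.5·(-0.693145) − 0.25·(-0.336472) = 0.4307.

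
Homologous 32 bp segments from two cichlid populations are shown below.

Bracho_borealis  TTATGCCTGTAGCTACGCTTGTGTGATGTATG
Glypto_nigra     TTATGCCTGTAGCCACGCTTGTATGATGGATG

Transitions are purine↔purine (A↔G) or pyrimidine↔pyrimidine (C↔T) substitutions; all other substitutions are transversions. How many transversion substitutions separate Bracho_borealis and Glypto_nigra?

The sequences differ at positions 14 (T/C, transition), 23 (G/A, transition), 29 (T/G, transversion).
Of the 3 differences, 2 transitions and 1 transversion, so the answer is 1.

1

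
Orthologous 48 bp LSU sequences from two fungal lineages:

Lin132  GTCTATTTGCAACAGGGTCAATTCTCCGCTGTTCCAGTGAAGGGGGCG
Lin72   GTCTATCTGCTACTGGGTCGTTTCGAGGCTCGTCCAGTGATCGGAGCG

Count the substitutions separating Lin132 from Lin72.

The sequences differ at positions 7 (T/C), 11 (A/T), 14 (A/T), 20 (A/G), 21 (A/T), 25 (T/G), 26 (C/A), 27 (C/G), 31 (G/C), 32 (T/G), 41 (A/T), 42 (G/C), 45 (G/A).
That gives 13 mismatches out of 48 aligned sites, so the Hamming distance is 13.

13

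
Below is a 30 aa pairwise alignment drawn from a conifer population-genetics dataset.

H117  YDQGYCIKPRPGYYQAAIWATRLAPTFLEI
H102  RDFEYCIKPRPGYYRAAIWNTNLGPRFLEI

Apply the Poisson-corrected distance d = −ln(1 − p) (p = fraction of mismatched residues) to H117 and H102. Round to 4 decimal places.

0.3102

Differing sites — 1:Y/R; 3:Q/F; 4:G/E; 15:Q/R; 20:A/N; 22:R/N; 24:A/G; 26:T/R.
p = 8/30 = 0.266667.
d = −ln(1 − 0.266667) = −ln(0.733333) = 0.3102.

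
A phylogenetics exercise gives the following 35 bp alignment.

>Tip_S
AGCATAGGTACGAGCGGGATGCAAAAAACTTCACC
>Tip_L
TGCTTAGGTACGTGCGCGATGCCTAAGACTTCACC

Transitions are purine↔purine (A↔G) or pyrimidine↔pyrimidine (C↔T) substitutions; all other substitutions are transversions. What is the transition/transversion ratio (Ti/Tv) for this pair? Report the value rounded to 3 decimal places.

The sequences differ at positions 1 (A/T, transversion), 4 (A/T, transversion), 13 (A/T, transversion), 17 (G/C, transversion), 23 (A/C, transversion), 24 (A/T, transversion), 27 (A/G, transition).
Of the 7 differences, 1 transition and 6 transversions, so Ti/Tv = 1/6 = 0.167.

0.167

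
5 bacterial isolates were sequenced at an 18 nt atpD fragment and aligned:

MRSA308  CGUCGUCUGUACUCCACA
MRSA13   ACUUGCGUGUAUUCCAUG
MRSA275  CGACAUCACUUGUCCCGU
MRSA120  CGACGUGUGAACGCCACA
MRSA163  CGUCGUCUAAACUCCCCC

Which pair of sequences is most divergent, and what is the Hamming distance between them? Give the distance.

Pairwise Hamming distances:
  MRSA308 vs MRSA13: 8
  MRSA308 vs MRSA275: 9
  MRSA308 vs MRSA120: 4
  MRSA308 vs MRSA163: 4
  MRSA13 vs MRSA275: 14
  MRSA13 vs MRSA120: 10
  MRSA13 vs MRSA163: 11
  MRSA275 vs MRSA120: 11
  MRSA275 vs MRSA163: 9
  MRSA120 vs MRSA163: 6
The largest is 14, between MRSA13 and MRSA275.

14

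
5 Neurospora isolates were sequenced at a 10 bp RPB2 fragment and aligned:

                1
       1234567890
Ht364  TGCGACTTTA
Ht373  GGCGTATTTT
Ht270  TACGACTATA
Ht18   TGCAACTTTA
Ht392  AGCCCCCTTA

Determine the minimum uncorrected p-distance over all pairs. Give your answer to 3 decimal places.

0.100

Pairwise Hamming distances:
  Ht364 vs Ht373: 4
  Ht364 vs Ht270: 2
  Ht364 vs Ht18: 1
  Ht364 vs Ht392: 4
  Ht373 vs Ht270: 6
  Ht373 vs Ht18: 5
  Ht373 vs Ht392: 6
  Ht270 vs Ht18: 3
  Ht270 vs Ht392: 6
  Ht18 vs Ht392: 4
The smallest is 1 mismatch, between Ht364 and Ht18; p = 1/10 = 0.100.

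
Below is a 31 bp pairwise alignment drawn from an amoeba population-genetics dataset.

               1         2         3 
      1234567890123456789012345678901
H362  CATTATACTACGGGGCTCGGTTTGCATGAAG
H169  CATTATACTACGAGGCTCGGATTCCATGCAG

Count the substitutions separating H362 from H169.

Differing sites — 13:G/A; 21:T/A; 24:G/C; 29:A/C.
That gives 4 mismatches out of 31 aligned sites, so the Hamming distance is 4.

4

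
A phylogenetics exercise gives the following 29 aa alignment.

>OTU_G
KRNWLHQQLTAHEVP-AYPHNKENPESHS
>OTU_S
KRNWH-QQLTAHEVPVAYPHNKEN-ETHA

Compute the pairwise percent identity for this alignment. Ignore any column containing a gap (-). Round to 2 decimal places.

Excluding the 3 gap columns leaves 26 comparable sites.
Mismatches occur at site 5 (L→H), site 27 (S→T), site 29 (S→A).
23 of the 26 comparable sites match, so the percent identity is 23/26 × 100 = 88.46%.

88.46%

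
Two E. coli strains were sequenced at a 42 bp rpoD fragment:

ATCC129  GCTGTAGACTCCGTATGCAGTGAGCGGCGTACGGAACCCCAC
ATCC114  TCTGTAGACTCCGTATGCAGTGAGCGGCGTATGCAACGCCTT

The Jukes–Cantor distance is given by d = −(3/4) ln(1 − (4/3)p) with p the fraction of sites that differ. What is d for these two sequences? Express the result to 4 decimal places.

0.1585

The sequences differ at positions 1 (G/T), 32 (C/T), 34 (G/C), 38 (C/G), 41 (A/T), 42 (C/T).
p = 6/42 = 0.142857.
d = −0.75 · ln(1 − (4/3)·0.142857) = −0.75 · ln(0.809524) = −0.75 · (-0.211309) = 0.1585.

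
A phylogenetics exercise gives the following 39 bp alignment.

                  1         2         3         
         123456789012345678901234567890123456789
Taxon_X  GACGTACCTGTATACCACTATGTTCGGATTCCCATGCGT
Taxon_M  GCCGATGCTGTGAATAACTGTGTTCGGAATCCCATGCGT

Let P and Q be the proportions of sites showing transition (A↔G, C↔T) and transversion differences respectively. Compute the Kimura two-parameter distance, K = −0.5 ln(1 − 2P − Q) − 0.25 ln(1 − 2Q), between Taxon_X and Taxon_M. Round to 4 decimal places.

0.3139

Mismatches occur at site 2 (A↔C, transversion), site 5 (T↔A, transversion), site 6 (A↔T, transversion), site 7 (C↔G, transversion), site 12 (A↔G, transition), site 13 (T↔A, transversion), site 15 (C↔T, transition), site 16 (C↔A, transversion), site 20 (A↔G, transition), site 29 (T↔A, transversion).
Of the 10 differences, 3 transitions and 7 transversions over 39 sites: P = 3/39 = 0.076923, Q = 7/39 = 0.179487.
d = −0.5·ln(0.666667) − 0.25·ln(0.641026) = −0.5·(-0.405465) − 0.25·(-0.444685) = 0.3139.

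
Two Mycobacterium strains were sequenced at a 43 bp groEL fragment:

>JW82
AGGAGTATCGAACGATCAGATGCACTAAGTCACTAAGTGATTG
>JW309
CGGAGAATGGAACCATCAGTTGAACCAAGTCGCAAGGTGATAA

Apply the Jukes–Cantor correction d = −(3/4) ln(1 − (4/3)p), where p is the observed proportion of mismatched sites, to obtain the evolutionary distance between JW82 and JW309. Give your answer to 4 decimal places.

0.3490

Differing sites — 1:A/C; 6:T/A; 9:C/G; 14:G/C; 20:A/T; 23:C/A; 26:T/C; 32:A/G; 34:T/A; 36:A/G; 42:T/A; 43:G/A.
p = 12/43 = 0.279070.
d = −0.75 · ln(1 − (4/3)·0.279070) = −0.75 · ln(0.627907) = −0.75 · (-0.465363) = 0.3490.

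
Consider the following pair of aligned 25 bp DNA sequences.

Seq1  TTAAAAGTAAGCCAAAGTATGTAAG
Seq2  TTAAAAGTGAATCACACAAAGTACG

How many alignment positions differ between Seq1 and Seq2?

8

Mismatches occur at site 9 (A↔G), site 11 (G↔A), site 12 (C↔T), site 15 (A↔C), site 17 (G↔C), site 18 (T↔A), site 20 (T↔A), site 24 (A↔C).
That gives 8 mismatches out of 25 aligned sites, so the Hamming distance is 8.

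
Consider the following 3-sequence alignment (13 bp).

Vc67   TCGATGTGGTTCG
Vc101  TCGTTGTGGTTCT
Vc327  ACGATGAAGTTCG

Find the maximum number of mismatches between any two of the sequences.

5

Pairwise Hamming distances:
  Vc67 vs Vc101: 2
  Vc67 vs Vc327: 3
  Vc101 vs Vc327: 5
The largest is 5, between Vc101 and Vc327.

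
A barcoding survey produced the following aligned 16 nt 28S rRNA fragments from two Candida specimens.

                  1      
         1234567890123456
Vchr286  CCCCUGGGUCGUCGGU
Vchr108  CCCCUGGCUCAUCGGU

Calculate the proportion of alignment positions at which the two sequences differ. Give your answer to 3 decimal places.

0.125

Mismatches occur at site 8 (G/C), site 11 (G/A).
There are 2 differences over 16 sites, so p = 2/16 = 0.125.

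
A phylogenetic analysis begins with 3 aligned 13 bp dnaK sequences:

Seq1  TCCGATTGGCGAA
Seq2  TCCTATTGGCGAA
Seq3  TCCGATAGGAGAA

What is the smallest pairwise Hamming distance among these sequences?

Pairwise Hamming distances:
  Seq1 vs Seq2: 1
  Seq1 vs Seq3: 2
  Seq2 vs Seq3: 3
The smallest is 1, between Seq1 and Seq2.

1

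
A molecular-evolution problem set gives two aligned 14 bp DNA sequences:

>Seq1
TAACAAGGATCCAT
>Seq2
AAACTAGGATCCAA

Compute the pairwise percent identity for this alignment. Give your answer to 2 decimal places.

Mismatches occur at site 1 (T/A), site 5 (A/T), site 14 (T/A).
11 of the 14 sites match, so the percent identity is 11/14 × 100 = 78.57%.

78.57%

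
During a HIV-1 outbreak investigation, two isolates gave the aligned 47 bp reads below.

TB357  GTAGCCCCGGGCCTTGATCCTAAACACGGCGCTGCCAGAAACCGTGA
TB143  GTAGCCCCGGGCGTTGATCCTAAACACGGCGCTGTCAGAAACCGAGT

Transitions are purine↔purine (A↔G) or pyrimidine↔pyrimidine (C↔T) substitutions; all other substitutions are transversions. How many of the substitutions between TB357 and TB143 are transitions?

1

The sequences differ at positions 13 (C/G, transversion), 35 (C/T, transition), 45 (T/A, transversion), 47 (A/T, transversion).
Of the 4 differences, 1 transition and 3 transversions, so the answer is 1.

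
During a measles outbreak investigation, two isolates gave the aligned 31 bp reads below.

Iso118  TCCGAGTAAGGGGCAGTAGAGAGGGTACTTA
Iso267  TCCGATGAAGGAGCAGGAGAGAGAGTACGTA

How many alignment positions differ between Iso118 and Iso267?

6

Differing sites — 6:G/T; 7:T/G; 12:G/A; 17:T/G; 24:G/A; 29:T/G.
That gives 6 mismatches out of 31 aligned sites, so the Hamming distance is 6.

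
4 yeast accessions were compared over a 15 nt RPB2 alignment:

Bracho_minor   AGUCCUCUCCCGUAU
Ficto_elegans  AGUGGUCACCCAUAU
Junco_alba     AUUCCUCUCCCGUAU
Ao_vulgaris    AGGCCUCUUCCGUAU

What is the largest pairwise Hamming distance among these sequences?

6

Pairwise Hamming distances:
  Bracho_minor vs Ficto_elegans: 4
  Bracho_minor vs Junco_alba: 1
  Bracho_minor vs Ao_vulgaris: 2
  Ficto_elegans vs Junco_alba: 5
  Ficto_elegans vs Ao_vulgaris: 6
  Junco_alba vs Ao_vulgaris: 3
The largest is 6, between Ficto_elegans and Ao_vulgaris.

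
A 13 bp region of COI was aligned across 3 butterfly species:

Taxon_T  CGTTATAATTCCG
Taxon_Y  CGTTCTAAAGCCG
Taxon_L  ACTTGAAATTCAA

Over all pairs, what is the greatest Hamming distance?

Pairwise Hamming distances:
  Taxon_T vs Taxon_Y: 3
  Taxon_T vs Taxon_L: 6
  Taxon_Y vs Taxon_L: 8
The largest is 8, between Taxon_Y and Taxon_L.

8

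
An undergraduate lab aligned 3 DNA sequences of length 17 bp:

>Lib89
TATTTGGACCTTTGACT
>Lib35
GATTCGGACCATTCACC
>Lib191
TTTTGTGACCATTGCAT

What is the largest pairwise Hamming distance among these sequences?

8

Pairwise Hamming distances:
  Lib89 vs Lib35: 5
  Lib89 vs Lib191: 6
  Lib35 vs Lib191: 8
The largest is 8, between Lib35 and Lib191.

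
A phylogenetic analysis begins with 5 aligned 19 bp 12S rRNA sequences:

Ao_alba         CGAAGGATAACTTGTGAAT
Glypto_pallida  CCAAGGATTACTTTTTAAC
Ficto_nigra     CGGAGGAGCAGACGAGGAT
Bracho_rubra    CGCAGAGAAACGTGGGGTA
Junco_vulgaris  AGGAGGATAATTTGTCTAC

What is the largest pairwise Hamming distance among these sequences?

Pairwise Hamming distances:
  Ao_alba vs Glypto_pallida: 5
  Ao_alba vs Ficto_nigra: 8
  Ao_alba vs Bracho_rubra: 9
  Ao_alba vs Junco_vulgaris: 6
  Glypto_pallida vs Ficto_nigra: 12
  Glypto_pallida vs Bracho_rubra: 13
  Glypto_pallida vs Junco_vulgaris: 8
  Ficto_nigra vs Bracho_rubra: 11
  Ficto_nigra vs Junco_vulgaris: 10
  Bracho_rubra vs Junco_vulgaris: 12
The largest is 13, between Glypto_pallida and Bracho_rubra.

13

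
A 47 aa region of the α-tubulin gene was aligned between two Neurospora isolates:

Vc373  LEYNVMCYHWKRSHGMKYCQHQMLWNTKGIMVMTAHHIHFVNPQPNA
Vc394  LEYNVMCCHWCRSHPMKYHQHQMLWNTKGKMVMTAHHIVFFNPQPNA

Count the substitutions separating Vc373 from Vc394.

7

Differing sites — 8:Y/C; 11:K/C; 15:G/P; 19:C/H; 30:I/K; 39:H/V; 41:V/F.
That gives 7 mismatches out of 47 aligned sites, so the Hamming distance is 7.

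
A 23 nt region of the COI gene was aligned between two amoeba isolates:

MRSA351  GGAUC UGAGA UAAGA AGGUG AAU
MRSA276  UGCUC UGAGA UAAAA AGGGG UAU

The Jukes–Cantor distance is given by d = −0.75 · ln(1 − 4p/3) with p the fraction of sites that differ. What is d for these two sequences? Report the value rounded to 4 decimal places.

The sequences differ at positions 1 (G/U), 3 (A/C), 14 (G/A), 19 (U/G), 21 (A/U).
p = 5/23 = 0.217391.
d = −0.75 · ln(1 − (4/3)·0.217391) = −0.75 · ln(0.710145) = −0.75 · (-0.342286) = 0.2567.

0.2567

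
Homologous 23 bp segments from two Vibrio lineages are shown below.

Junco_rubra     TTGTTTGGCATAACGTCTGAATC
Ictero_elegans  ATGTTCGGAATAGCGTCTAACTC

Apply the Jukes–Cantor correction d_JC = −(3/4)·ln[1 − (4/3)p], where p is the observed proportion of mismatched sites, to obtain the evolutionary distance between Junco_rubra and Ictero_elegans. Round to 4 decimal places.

Differing sites — 1:T/A; 6:T/C; 9:C/A; 13:A/G; 19:G/A; 21:A/C.
p = 6/23 = 0.260870.
d = −0.75 · ln(1 − (4/3)·0.260870) = −0.75 · ln(0.652173) = −0.75 · (-0.427445) = 0.3206.

0.3206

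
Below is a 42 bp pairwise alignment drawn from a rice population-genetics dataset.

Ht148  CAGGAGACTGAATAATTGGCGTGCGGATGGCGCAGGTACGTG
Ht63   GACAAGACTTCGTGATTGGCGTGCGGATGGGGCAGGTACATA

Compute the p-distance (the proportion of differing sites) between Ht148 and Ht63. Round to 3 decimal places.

0.238

The sequences differ at positions 1 (C/G), 3 (G/C), 4 (G/A), 10 (G/T), 11 (A/C), 12 (A/G), 14 (A/G), 31 (C/G), 40 (G/A), 42 (G/A).
There are 10 differences over 42 sites, so p = 10/42 = 0.238.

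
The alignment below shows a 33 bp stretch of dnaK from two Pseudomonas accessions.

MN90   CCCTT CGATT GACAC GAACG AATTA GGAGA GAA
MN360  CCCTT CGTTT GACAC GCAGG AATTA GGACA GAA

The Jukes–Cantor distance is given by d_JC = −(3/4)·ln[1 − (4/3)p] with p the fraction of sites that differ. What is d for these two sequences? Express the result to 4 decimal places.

0.1322

Mismatches occur at site 8 (A↔T), site 17 (A↔C), site 19 (C↔G), site 29 (G↔C).
p = 4/33 = 0.121212.
d = −0.75 · ln(1 − (4/3)·0.121212) = −0.75 · ln(0.838384) = −0.75 · (-0.176279) = 0.1322.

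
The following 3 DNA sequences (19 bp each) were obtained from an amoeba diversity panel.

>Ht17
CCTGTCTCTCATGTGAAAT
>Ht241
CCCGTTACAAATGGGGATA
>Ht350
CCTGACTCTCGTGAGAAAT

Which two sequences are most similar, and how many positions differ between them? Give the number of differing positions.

3

Pairwise Hamming distances:
  Ht17 vs Ht241: 9
  Ht17 vs Ht350: 3
  Ht241 vs Ht350: 11
The smallest is 3, between Ht17 and Ht350.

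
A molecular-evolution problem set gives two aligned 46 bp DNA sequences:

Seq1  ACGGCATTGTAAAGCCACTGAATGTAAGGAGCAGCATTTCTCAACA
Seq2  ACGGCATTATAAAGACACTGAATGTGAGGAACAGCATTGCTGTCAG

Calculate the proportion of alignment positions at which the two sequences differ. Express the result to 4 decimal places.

0.2174

Mismatches occur at site 9 (G/A), site 15 (C/A), site 26 (A/G), site 31 (G/A), site 39 (T/G), site 42 (C/G), site 43 (A/T), site 44 (A/C), site 45 (C/A), site 46 (A/G).
There are 10 differences over 46 sites, so p = 10/46 = 0.2174.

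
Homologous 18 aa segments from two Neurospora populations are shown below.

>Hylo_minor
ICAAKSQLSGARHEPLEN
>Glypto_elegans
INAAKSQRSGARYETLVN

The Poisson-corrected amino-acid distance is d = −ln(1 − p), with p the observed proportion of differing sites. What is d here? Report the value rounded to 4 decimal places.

0.3254

Differing sites — 2:C/N; 8:L/R; 13:H/Y; 15:P/T; 17:E/V.
p = 5/18 = 0.277778.
d = −ln(1 − 0.277778) = −ln(0.722222) = 0.3254.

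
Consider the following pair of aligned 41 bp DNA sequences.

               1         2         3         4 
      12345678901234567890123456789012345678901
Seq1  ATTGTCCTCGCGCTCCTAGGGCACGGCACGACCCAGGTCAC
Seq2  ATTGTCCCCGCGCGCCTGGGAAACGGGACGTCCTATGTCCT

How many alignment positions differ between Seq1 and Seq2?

11

The sequences differ at positions 8 (T/C), 14 (T/G), 18 (A/G), 21 (G/A), 22 (C/A), 27 (C/G), 31 (A/T), 34 (C/T), 36 (G/T), 40 (A/C), 41 (C/T).
That gives 11 mismatches out of 41 aligned sites, so the Hamming distance is 11.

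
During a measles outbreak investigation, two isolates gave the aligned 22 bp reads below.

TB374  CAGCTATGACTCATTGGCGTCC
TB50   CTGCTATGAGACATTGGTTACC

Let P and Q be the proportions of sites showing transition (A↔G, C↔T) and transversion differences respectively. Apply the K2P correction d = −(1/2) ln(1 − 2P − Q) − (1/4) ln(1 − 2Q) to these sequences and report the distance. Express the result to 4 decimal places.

Mismatches occur at site 2 (A↔T, transversion), site 10 (C↔G, transversion), site 11 (T↔A, transversion), site 18 (C↔T, transition), site 19 (G↔T, transversion), site 20 (T↔A, transversion).
Of the 6 differences, 1 transition and 5 transversions over 22 sites: P = 1/22 = 0.045455, Q = 5/22 = 0.227273.
d = −0.5·ln(0.681817) − 0.25·ln(0.545454) = −0.5·(-0.382994) − 0.25·(-0.606137) = 0.3430.

0.3430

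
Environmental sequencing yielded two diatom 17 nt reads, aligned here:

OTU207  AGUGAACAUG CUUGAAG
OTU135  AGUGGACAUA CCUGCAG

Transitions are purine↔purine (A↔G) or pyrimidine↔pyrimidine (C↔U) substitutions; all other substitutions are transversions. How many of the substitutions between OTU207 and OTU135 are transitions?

Differing sites — 5:A/G (Ti); 10:G/A (Ti); 12:U/C (Ti); 15:A/C (Tv).
Of the 4 differences, 3 transitions and 1 transversion, so the answer is 3.

3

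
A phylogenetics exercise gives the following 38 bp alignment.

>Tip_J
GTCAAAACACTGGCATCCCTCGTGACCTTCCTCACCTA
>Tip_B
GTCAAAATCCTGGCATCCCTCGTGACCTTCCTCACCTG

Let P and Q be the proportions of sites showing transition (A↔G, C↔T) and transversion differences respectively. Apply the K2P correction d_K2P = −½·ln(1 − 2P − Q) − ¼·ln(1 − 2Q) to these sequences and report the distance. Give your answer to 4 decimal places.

Differing sites — 8:C/T (Ti); 9:A/C (Tv); 38:A/G (Ti).
Of the 3 differences, 2 transitions and 1 transversion over 38 sites: P = 2/38 = 0.052632, Q = 1/38 = 0.026316.
d = −0.5·ln(0.868420) − 0.25·ln(0.947368) = −0.5·(-0.141080) − 0.25·(-0.054068) = 0.0841.

0.0841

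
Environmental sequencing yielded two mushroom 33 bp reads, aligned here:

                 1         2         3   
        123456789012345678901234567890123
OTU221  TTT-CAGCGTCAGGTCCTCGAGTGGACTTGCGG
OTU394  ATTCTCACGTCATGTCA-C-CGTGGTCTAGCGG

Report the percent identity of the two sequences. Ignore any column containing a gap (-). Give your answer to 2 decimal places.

Excluding the 3 gap columns leaves 30 comparable sites.
Mismatches occur at site 1 (T↔A), site 5 (C↔T), site 6 (A↔C), site 7 (G↔A), site 13 (G↔T), site 17 (C↔A), site 21 (A↔C), site 26 (A↔T), site 29 (T↔A).
21 of the 30 comparable sites match, so the percent identity is 21/30 × 100 = 70.00%.

70.00%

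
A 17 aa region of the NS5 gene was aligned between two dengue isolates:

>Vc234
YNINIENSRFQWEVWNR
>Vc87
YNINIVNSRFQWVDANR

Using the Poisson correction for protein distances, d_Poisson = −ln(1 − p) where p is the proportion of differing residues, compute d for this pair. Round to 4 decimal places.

0.2683

The sequences differ at positions 6 (E/V), 13 (E/V), 14 (V/D), 15 (W/A).
p = 4/17 = 0.235294.
d = −ln(1 − 0.235294) = −ln(0.764706) = 0.2683.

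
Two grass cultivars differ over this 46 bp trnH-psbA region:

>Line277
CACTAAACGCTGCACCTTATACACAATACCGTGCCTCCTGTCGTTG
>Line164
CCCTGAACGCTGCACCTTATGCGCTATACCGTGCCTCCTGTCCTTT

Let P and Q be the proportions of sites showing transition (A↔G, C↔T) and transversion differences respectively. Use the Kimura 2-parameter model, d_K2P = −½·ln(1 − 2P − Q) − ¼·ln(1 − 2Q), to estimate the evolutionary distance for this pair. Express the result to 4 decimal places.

Differing sites — 2:A/C (Tv); 5:A/G (Ti); 21:A/G (Ti); 23:A/G (Ti); 25:A/T (Tv); 43:G/C (Tv); 46:G/T (Tv).
Of the 7 differences, 3 transitions and 4 transversions over 46 sites: P = 3/46 = 0.065217, Q = 4/46 = 0.086957.
d = −0.5·ln(0.782609) − 0.25·ln(0.826086) = −0.5·(-0.245122) − 0.25·(-0.191056) = 0.1703.

0.1703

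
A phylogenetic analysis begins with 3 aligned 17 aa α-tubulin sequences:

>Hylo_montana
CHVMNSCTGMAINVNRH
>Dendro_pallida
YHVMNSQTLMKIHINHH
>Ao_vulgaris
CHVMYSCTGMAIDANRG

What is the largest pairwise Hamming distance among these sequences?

Pairwise Hamming distances:
  Hylo_montana vs Dendro_pallida: 7
  Hylo_montana vs Ao_vulgaris: 4
  Dendro_pallida vs Ao_vulgaris: 9
The largest is 9, between Dendro_pallida and Ao_vulgaris.

9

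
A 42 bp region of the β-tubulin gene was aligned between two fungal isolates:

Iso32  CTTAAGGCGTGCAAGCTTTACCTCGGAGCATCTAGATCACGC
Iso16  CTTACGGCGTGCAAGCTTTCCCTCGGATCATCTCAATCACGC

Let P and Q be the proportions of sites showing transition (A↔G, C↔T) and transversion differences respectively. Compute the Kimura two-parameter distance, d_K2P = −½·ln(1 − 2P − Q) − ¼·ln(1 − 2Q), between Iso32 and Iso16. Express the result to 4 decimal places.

0.1299

The sequences differ at positions 5 (A/C, transversion), 20 (A/C, transversion), 28 (G/T, transversion), 34 (A/C, transversion), 35 (G/A, transition).
Of the 5 differences, 1 transition and 4 transversions over 42 sites: P = 1/42 = 0.023810, Q = 4/42 = 0.095238.
d = −0.5·ln(0.857142) − 0.25·ln(0.809524) = −0.5·(-0.154152) − 0.25·(-0.211309) = 0.1299.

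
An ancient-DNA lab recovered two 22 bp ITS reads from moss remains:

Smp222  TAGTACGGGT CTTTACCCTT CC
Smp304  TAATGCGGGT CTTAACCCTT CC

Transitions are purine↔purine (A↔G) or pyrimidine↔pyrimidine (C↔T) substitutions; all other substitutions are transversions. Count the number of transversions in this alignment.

Differing sites — 3:G/A (Ti); 5:A/G (Ti); 14:T/A (Tv).
Of the 3 differences, 2 transitions and 1 transversion, so the answer is 1.

1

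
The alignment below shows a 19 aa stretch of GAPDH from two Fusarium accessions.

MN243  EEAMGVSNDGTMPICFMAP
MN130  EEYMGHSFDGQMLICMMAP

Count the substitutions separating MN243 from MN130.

The sequences differ at positions 3 (A/Y), 6 (V/H), 8 (N/F), 11 (T/Q), 13 (P/L), 16 (F/M).
That gives 6 mismatches out of 19 aligned sites, so the Hamming distance is 6.

6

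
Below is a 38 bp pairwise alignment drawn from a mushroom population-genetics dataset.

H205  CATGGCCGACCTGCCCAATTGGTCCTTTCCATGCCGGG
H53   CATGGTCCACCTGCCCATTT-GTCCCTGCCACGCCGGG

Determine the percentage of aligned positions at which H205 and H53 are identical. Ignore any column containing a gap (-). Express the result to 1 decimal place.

Excluding the 1 gap column leaves 37 comparable sites.
Mismatches occur at site 6 (C/T), site 8 (G/C), site 18 (A/T), site 26 (T/C), site 28 (T/G), site 32 (T/C).
31 of the 37 comparable sites match, so the percent identity is 31/37 × 100 = 83.8%.

83.8%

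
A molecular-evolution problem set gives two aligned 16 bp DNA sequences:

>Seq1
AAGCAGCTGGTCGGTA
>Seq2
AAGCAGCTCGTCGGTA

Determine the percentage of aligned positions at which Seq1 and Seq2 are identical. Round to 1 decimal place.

The sequences differ at position 9 (G/C).
15 of the 16 sites match, so the percent identity is 15/16 × 100 = 93.8%.

93.8%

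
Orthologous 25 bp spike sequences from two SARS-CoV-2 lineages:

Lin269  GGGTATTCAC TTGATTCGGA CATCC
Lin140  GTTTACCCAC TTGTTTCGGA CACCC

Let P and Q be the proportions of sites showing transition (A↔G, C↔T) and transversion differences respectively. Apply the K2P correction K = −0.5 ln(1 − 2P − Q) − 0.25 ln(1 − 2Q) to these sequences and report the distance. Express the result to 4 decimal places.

0.2918

The sequences differ at positions 2 (G/T, transversion), 3 (G/T, transversion), 6 (T/C, transition), 7 (T/C, transition), 14 (A/T, transversion), 23 (T/C, transition).
Of the 6 differences, 3 transitions and 3 transversions over 25 sites: P = 3/25 = 0.120000, Q = 3/25 = 0.120000.
d = −0.5·ln(0.640000) − 0.25·ln(0.760000) = −0.5·(-0.446287) − 0.25·(-0.274437) = 0.2918.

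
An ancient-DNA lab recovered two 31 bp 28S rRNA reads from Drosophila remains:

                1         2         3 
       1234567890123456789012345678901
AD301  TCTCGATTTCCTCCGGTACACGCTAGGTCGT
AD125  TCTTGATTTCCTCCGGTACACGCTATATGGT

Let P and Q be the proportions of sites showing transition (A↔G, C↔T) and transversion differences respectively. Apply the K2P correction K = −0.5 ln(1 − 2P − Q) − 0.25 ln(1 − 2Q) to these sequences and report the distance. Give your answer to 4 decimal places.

0.1421

Mismatches occur at site 4 (C→T, transition), site 26 (G→T, transversion), site 27 (G→A, transition), site 29 (C→G, transversion).
Of the 4 differences, 2 transitions and 2 transversions over 31 sites: P = 2/31 = 0.064516, Q = 2/31 = 0.064516.
d = −0.5·ln(0.806452) − 0.25·ln(0.870968) = −0.5·(-0.215111) − 0.25·(-0.138150) = 0.1421.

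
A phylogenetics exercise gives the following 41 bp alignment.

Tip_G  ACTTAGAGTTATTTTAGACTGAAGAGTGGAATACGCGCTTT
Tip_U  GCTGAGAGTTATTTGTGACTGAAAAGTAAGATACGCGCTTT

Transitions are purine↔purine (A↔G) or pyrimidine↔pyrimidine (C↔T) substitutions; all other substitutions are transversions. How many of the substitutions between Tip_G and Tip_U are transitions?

5

Differing sites — 1:A/G (Ti); 4:T/G (Tv); 15:T/G (Tv); 16:A/T (Tv); 24:G/A (Ti); 28:G/A (Ti); 29:G/A (Ti); 30:A/G (Ti).
Of the 8 differences, 5 transitions and 3 transversions, so the answer is 5.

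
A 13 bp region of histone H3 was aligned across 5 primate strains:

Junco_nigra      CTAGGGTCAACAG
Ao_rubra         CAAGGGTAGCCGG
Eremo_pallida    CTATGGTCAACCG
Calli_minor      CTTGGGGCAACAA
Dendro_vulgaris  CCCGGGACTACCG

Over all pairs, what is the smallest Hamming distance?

2

Pairwise Hamming distances:
  Junco_nigra vs Ao_rubra: 5
  Junco_nigra vs Eremo_pallida: 2
  Junco_nigra vs Calli_minor: 3
  Junco_nigra vs Dendro_vulgaris: 5
  Ao_rubra vs Eremo_pallida: 6
  Ao_rubra vs Calli_minor: 8
  Ao_rubra vs Dendro_vulgaris: 7
  Eremo_pallida vs Calli_minor: 5
  Eremo_pallida vs Dendro_vulgaris: 5
  Calli_minor vs Dendro_vulgaris: 6
The smallest is 2, between Junco_nigra and Eremo_pallida.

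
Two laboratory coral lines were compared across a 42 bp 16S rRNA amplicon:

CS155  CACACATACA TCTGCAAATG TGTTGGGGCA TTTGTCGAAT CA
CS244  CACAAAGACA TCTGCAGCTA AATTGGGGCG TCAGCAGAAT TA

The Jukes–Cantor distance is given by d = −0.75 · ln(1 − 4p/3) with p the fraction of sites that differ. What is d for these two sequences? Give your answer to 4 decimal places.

0.3992

The sequences differ at positions 5 (C/A), 7 (T/G), 17 (A/G), 18 (A/C), 20 (G/A), 21 (T/A), 22 (G/A), 30 (A/G), 32 (T/C), 33 (T/A), 35 (T/C), 36 (C/A), 41 (C/T).
p = 13/42 = 0.309524.
d = −0.75 · ln(1 − (4/3)·0.309524) = −0.75 · ln(0.587301) = −0.75 · (-0.532218) = 0.3992.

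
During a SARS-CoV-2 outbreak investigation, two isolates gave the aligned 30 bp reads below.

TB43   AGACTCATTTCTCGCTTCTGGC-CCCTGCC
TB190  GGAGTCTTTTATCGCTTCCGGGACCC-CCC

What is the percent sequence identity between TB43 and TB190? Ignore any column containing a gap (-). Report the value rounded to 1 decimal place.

Excluding the 2 gap columns leaves 28 comparable sites.
Mismatches occur at site 1 (A/G), site 4 (C/G), site 7 (A/T), site 11 (C/A), site 19 (T/C), site 22 (C/G), site 28 (G/C).
21 of the 28 comparable sites match, so the percent identity is 21/28 × 100 = 75.0%.

75.0%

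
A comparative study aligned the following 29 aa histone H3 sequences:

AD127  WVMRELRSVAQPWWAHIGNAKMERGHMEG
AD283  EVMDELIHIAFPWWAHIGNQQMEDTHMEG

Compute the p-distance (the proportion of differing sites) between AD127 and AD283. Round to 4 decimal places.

Mismatches occur at site 1 (W/E), site 4 (R/D), site 7 (R/I), site 8 (S/H), site 9 (V/I), site 11 (Q/F), site 20 (A/Q), site 21 (K/Q), site 24 (R/D), site 25 (G/T).
There are 10 differences over 29 sites, so p = 10/29 = 0.3448.

0.3448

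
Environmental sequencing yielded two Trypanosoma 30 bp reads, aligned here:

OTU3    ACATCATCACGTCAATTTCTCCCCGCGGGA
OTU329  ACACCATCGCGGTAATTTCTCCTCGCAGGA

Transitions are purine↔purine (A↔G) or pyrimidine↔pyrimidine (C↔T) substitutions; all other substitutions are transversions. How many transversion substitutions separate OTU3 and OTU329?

Differing sites — 4:T/C (Ti); 9:A/G (Ti); 12:T/G (Tv); 13:C/T (Ti); 23:C/T (Ti); 27:G/A (Ti).
Of the 6 differences, 5 transitions and 1 transversion, so the answer is 1.

1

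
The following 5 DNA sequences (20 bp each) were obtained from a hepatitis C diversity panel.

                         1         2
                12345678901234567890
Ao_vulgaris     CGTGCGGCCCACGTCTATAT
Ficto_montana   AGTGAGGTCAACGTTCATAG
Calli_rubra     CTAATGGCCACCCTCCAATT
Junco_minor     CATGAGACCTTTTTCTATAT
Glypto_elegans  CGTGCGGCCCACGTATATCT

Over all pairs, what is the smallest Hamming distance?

Pairwise Hamming distances:
  Ao_vulgaris vs Ficto_montana: 7
  Ao_vulgaris vs Calli_rubra: 10
  Ao_vulgaris vs Junco_minor: 7
  Ao_vulgaris vs Glypto_elegans: 2
  Ficto_montana vs Calli_rubra: 12
  Ficto_montana vs Junco_minor: 11
  Ficto_montana vs Glypto_elegans: 8
  Calli_rubra vs Junco_minor: 12
  Calli_rubra vs Glypto_elegans: 11
  Junco_minor vs Glypto_elegans: 9
The smallest is 2, between Ao_vulgaris and Glypto_elegans.

2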